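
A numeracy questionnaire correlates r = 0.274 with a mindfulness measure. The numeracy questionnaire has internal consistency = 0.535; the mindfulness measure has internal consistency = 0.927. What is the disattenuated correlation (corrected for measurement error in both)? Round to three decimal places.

0.389

r_true = r_obs / √(r_xx · r_yy) = 0.274 / √(0.535 × 0.927) = 0.274 / √0.495945 = 0.274 / 0.7042 ≈ 0.389.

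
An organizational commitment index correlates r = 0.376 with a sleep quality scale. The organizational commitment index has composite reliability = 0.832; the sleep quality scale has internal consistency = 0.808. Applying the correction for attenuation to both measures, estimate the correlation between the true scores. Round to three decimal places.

r_true = r_obs / √(r_xx · r_yy) = 0.376 / √(0.832 × 0.808) = 0.376 / √0.672256 = 0.376 / 0.8199 ≈ 0.459.

0.459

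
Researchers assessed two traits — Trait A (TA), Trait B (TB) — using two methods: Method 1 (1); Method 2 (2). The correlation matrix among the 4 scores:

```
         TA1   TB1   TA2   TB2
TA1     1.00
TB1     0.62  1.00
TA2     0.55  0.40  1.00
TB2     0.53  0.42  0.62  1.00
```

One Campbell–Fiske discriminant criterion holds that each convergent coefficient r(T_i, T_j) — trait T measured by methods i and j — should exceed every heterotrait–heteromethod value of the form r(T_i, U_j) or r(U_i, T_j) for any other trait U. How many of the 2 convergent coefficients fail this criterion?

Each convergent coefficient versus the relevant comparison correlations:
TA (methods 1·2): 0.55 vs {0.53, 0.40} → pass.
TB (methods 1·2): 0.42 vs {0.40, 0.53} → fail.
1 of 2 fail.

1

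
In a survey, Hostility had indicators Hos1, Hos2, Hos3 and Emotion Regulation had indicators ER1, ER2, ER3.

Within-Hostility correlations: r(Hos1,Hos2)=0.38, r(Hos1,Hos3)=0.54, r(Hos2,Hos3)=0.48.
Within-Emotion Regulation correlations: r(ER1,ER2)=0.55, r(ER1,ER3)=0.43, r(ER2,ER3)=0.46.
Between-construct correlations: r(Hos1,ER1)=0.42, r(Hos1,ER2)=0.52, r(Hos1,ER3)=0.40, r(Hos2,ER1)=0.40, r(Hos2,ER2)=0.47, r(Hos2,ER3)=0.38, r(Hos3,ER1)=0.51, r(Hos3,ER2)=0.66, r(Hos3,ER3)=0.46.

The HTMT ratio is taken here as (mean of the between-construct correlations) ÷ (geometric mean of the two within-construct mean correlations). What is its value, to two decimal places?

0.99

Mean heterotrait r = 4.22/9 = 0.4689.
Mean within-Hos = 1.40/3 = 0.4667; mean within-ER = 1.44/3 = 0.4800.
Geometric mean = √(0.4667 × 0.4800) = 0.4733.
HTMT = 0.4689 / 0.4733 = 0.99.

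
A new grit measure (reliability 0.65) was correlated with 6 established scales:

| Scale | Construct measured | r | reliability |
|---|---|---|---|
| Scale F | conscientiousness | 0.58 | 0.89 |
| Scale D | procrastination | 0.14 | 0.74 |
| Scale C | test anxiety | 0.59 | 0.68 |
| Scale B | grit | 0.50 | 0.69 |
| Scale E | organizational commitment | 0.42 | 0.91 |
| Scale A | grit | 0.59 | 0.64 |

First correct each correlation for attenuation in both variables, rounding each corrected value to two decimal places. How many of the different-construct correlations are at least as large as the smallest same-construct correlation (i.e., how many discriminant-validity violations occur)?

2

Disattenuated r (r / √(r_scale · r_new)):
  Scale F (disc): 0.58 / √(0.89·0.65) = 0.76
  Scale D (disc): 0.14 / √(0.74·0.65) = 0.20
  Scale C (disc): 0.59 / √(0.68·0.65) = 0.89
  Scale B (conv): 0.50 / √(0.69·0.65) = 0.75
  Scale E (disc): 0.42 / √(0.91·0.65) = 0.55
  Scale A (conv): 0.59 / √(0.64·0.65) = 0.91
Smallest convergent = 0.75. Discriminant values: 0.76, 0.20, 0.89, 0.55; count ≥ 0.75 → 2.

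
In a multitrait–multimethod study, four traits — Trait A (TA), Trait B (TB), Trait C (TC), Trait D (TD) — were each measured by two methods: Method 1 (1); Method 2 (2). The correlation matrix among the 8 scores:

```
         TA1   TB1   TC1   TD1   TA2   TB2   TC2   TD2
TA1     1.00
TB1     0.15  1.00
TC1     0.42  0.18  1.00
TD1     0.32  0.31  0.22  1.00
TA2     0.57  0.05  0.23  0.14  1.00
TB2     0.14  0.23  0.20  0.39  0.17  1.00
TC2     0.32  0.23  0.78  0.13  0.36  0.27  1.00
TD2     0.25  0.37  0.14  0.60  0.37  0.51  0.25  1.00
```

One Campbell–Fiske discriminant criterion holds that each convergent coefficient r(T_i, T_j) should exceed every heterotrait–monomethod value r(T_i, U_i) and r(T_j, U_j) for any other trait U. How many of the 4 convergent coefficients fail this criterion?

Checking each validity diagonal entry against its comparison values:
TA (methods 1·2): 0.57 vs {0.15, 0.17, 0.42, 0.36, 0.32, 0.37} → pass.
TB (methods 1·2): 0.23 vs {0.15, 0.17, 0.18, 0.27, 0.31, 0.51} → fail.
TC (methods 1·2): 0.78 vs {0.42, 0.36, 0.18, 0.27, 0.22, 0.25} → pass.
TD (methods 1·2): 0.60 vs {0.32, 0.37, 0.31, 0.51, 0.22, 0.25} → pass.
1 of 4 fail.

1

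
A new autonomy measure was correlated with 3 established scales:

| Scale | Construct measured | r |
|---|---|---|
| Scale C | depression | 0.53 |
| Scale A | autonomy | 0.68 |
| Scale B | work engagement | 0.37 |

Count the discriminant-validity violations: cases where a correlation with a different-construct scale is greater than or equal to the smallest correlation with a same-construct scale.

Convergent (same construct = autonomy): Scale A.
Smallest convergent = 0.68. Discriminant values: 0.53, 0.37; count ≥ 0.68 → 0.

0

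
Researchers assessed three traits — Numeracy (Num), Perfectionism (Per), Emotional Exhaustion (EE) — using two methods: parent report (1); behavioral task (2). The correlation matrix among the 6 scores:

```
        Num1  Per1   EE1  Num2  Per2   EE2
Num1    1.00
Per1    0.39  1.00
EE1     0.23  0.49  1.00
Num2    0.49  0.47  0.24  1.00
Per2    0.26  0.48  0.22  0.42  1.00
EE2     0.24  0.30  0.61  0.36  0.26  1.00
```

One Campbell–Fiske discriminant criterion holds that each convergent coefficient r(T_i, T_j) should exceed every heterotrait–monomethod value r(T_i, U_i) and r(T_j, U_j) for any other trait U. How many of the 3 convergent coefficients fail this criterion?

1

Convergent coefficients and their comparison sets:
Num (methods 1·2): 0.49 vs {0.39, 0.42, 0.23, 0.36} → pass.
Per (methods 1·2): 0.48 vs {0.39, 0.42, 0.49, 0.26} → fail.
EE (methods 1·2): 0.61 vs {0.23, 0.36, 0.49, 0.26} → pass.
1 of 3 fail.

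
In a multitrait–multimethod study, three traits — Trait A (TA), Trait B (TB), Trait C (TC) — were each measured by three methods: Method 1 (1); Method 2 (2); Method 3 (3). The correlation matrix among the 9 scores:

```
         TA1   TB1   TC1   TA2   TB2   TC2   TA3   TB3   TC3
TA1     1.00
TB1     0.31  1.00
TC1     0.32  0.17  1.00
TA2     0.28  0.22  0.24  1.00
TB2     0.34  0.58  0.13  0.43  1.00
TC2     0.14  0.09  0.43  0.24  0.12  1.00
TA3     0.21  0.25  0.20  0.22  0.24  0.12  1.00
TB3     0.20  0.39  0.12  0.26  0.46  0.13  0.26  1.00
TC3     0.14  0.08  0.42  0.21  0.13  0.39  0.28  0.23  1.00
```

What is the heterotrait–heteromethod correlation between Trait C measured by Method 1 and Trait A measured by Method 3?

Different traits and methods: r(TC1, TA3) = 0.20.

0.20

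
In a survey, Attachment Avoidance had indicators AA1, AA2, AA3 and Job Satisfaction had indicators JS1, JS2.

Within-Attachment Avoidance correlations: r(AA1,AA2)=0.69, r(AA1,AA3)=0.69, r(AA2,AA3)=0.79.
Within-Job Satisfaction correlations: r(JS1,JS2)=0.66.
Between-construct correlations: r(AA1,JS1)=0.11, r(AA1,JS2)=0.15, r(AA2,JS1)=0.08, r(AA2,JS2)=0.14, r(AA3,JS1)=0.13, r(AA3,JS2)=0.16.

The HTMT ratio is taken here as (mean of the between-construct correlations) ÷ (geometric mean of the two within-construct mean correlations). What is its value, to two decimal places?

0.19

Mean between = 0.77/6 = 0.1283.
Mean within-AA = 2.17/3 = 0.7233; mean within-JS = 0.66/1 = 0.6600.
Geometric mean = √(0.7233 × 0.6600) = 0.6909.
HTMT = 0.1283 / 0.6909 = 0.19.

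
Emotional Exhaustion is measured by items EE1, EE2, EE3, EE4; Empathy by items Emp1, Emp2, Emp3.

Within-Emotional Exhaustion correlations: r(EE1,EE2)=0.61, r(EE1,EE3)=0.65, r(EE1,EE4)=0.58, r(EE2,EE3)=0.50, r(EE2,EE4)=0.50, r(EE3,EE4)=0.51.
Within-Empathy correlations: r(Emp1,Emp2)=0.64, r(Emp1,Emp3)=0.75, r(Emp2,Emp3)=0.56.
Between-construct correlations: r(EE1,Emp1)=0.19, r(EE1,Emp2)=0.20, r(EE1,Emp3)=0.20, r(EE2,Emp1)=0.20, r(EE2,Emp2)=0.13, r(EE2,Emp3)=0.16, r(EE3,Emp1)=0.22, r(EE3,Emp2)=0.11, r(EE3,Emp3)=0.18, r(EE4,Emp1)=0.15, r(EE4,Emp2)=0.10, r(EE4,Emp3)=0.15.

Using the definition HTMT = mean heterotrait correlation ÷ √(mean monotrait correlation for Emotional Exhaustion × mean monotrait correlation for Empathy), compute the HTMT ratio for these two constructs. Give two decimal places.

0.28

Mean heterotrait r = 1.99/12 = 0.1658.
Mean within-EE = 3.35/6 = 0.5583; mean within-Emp = 1.95/3 = 0.6500.
Geometric mean = √(0.5583 × 0.6500) = 0.6024.
HTMT = 0.1658 / 0.6024 = 0.28.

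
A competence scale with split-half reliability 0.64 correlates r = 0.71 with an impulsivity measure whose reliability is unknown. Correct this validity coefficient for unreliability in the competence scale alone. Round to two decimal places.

0.89

Single correction: r_c = r_obs / √r_xx = 0.71 / √0.64 = 0.71 / 0.8000 ≈ 0.89.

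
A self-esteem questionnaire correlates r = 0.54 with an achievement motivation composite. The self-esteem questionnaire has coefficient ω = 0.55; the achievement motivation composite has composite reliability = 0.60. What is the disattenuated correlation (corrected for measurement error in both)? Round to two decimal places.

r_true = r_obs / √(r_xx · r_yy) = 0.54 / √(0.55 × 0.60) = 0.54 / √0.3300 = 0.54 / 0.5745 ≈ 0.94.

0.94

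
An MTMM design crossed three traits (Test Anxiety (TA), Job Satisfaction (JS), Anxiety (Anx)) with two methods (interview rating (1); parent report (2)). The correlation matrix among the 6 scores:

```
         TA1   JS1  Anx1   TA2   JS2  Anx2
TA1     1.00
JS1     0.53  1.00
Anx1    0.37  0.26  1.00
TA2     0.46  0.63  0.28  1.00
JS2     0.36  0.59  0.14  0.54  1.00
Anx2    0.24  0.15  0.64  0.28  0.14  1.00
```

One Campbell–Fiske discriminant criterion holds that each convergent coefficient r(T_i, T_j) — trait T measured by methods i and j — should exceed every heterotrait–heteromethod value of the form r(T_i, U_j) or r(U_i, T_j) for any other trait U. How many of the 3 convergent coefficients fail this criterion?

Checking each validity diagonal entry against its comparison values:
TA (methods 1·2): 0.46 vs {0.36, 0.63, 0.24, 0.28} → fail.
JS (methods 1·2): 0.59 vs {0.63, 0.36, 0.15, 0.14} → fail.
Anx (methods 1·2): 0.64 vs {0.28, 0.24, 0.14, 0.15} → pass.
2 of 3 fail.

2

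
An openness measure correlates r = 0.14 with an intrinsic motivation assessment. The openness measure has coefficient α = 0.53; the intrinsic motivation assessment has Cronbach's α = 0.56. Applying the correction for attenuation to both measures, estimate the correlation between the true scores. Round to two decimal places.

r_true = r_obs / √(r_xx · r_yy) = 0.14 / √(0.53 × 0.56) = 0.14 / √0.2968 = 0.14 / 0.5448 ≈ 0.26.

0.26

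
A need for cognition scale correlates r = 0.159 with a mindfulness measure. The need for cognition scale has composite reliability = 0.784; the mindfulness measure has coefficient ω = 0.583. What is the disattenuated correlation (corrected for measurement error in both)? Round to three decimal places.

r_true = r_obs / √(r_xx · r_yy) = 0.159 / √(0.784 × 0.583) = 0.159 / √0.457072 = 0.159 / 0.6761 ≈ 0.235.

0.235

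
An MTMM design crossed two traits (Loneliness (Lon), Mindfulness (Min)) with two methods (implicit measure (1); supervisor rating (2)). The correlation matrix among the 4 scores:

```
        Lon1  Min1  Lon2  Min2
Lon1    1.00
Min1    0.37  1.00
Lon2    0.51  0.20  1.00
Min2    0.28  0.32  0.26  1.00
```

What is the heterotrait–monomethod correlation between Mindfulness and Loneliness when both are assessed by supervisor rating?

0.26

Different traits, same method: r(Min2, Lon2) = 0.26.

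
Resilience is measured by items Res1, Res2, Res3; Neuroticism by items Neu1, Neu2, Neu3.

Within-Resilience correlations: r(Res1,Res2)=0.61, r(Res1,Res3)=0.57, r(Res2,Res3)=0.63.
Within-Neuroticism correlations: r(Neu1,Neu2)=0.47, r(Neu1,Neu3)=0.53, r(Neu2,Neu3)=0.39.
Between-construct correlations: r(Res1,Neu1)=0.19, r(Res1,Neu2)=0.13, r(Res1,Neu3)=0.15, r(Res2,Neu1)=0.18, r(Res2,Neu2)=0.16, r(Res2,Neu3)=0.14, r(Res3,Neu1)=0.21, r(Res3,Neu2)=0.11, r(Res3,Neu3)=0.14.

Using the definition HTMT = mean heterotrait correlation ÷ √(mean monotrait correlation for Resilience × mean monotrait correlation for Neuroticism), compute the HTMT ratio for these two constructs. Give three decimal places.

Mean between = 1.41/9 = 0.1567.
Mean within-Res = 1.81/3 = 0.6033; mean within-Neu = 1.39/3 = 0.4633.
Geometric mean = √(0.6033 × 0.4633) = 0.5287.
HTMT = 0.1567 / 0.5287 = 0.296.

0.296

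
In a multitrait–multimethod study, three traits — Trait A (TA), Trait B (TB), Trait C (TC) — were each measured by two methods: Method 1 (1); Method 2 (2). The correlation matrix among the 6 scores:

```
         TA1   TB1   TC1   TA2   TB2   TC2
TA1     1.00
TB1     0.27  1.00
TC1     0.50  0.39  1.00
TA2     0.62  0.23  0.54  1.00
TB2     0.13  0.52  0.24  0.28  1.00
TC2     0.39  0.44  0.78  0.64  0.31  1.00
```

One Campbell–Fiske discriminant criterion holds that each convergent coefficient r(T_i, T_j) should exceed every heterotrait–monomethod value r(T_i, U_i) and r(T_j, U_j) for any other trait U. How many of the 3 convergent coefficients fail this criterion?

1

Checking each validity diagonal entry against its comparison values:
TA (methods 1·2): 0.62 vs {0.27, 0.28, 0.50, 0.64} → fail.
TB (methods 1·2): 0.52 vs {0.27, 0.28, 0.39, 0.31} → pass.
TC (methods 1·2): 0.78 vs {0.50, 0.64, 0.39, 0.31} → pass.
1 of 3 fail.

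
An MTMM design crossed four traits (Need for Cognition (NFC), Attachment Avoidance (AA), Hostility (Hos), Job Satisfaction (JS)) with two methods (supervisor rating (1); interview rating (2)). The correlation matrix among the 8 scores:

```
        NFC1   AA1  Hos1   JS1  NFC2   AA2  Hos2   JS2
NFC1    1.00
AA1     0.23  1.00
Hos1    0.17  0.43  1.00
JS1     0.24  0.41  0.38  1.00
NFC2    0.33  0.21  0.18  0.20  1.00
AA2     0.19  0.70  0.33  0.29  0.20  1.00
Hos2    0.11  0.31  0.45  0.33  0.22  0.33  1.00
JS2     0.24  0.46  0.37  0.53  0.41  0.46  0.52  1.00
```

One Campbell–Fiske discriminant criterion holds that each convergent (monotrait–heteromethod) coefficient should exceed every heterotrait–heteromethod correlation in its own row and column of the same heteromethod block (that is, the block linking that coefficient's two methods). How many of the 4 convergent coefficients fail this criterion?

Checking each validity diagonal entry against its comparison values:
NFC (methods 1·2): 0.33 vs {0.19, 0.21, 0.11, 0.18, 0.24, 0.20} → pass.
AA (methods 1·2): 0.70 vs {0.21, 0.19, 0.31, 0.33, 0.46, 0.29} → pass.
Hos (methods 1·2): 0.45 vs {0.18, 0.11, 0.33, 0.31, 0.37, 0.33} → pass.
JS (methods 1·2): 0.53 vs {0.20, 0.24, 0.29, 0.46, 0.33, 0.37} → pass.
0 of 4 fail.

0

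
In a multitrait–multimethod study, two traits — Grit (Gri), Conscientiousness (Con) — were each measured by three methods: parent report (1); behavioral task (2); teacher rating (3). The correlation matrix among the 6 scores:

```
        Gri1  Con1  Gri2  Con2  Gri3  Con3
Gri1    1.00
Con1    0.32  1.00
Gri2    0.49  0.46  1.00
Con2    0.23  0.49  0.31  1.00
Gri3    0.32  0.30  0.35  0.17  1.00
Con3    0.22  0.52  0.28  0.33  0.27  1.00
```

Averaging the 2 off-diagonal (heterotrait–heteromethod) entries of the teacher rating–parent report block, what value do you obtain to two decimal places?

0.26

HTHM values (method 3 × method 1): 0.30, 0.22; mean = 0.52/2 = 0.26.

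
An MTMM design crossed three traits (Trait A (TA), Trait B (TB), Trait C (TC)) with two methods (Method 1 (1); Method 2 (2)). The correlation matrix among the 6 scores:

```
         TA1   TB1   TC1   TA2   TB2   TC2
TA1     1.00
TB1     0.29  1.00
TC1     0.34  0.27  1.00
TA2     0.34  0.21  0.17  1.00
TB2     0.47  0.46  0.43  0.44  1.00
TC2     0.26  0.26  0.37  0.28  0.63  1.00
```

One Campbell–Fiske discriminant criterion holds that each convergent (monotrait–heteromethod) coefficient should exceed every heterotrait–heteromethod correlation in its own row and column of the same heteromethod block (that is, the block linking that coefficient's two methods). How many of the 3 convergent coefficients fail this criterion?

3

Each convergent coefficient versus the relevant comparison correlations:
TA (methods 1·2): 0.34 vs {0.47, 0.21, 0.26, 0.17} → fail.
TB (methods 1·2): 0.46 vs {0.21, 0.47, 0.26, 0.43} → fail.
TC (methods 1·2): 0.37 vs {0.17, 0.26, 0.43, 0.26} → fail.
3 of 3 fail.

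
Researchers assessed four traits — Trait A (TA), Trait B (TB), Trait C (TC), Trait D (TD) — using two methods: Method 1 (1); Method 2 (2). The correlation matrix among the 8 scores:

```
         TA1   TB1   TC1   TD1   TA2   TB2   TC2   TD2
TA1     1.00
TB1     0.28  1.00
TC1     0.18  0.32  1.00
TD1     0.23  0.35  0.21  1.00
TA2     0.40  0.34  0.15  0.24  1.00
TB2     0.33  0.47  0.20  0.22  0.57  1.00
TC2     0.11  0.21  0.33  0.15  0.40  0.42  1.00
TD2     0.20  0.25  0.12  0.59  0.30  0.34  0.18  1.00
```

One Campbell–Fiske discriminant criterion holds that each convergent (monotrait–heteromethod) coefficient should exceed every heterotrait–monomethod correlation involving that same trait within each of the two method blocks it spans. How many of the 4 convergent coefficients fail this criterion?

Each convergent coefficient versus the relevant comparison correlations:
TA (methods 1·2): 0.40 vs {0.28, 0.57, 0.18, 0.40, 0.23, 0.30} → fail.
TB (methods 1·2): 0.47 vs {0.28, 0.57, 0.32, 0.42, 0.35, 0.34} → fail.
TC (methods 1·2): 0.33 vs {0.18, 0.40, 0.32, 0.42, 0.21, 0.18} → fail.
TD (methods 1·2): 0.59 vs {0.23, 0.30, 0.35, 0.34, 0.21, 0.18} → pass.
3 of 4 fail.

3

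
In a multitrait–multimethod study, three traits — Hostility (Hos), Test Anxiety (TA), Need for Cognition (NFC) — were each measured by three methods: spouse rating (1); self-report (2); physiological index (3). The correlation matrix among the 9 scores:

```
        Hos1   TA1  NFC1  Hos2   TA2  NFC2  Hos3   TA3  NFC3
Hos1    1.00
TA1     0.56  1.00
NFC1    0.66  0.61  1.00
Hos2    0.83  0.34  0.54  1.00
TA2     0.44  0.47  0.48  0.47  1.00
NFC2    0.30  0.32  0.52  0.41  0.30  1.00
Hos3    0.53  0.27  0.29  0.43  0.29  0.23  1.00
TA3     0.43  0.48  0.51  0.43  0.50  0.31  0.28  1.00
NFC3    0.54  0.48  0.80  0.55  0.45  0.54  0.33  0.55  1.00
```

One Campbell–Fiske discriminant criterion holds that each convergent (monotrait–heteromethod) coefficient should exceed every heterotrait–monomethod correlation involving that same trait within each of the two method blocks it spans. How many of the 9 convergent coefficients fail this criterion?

Checking each validity diagonal entry against its comparison values:
Hos (methods 1·2): 0.83 vs {0.56, 0.47, 0.66, 0.41} → pass.
Hos (methods 1·3): 0.53 vs {0.56, 0.28, 0.66, 0.33} → fail.
Hos (methods 2·3): 0.43 vs {0.47, 0.28, 0.41, 0.33} → fail.
TA (methods 1·2): 0.47 vs {0.56, 0.47, 0.61, 0.30} → fail.
TA (methods 1·3): 0.48 vs {0.56, 0.28, 0.61, 0.55} → fail.
TA (methods 2·3): 0.50 vs {0.47, 0.28, 0.30, 0.55} → fail.
NFC (methods 1·2): 0.52 vs {0.66, 0.41, 0.61, 0.30} → fail.
NFC (methods 1·3): 0.80 vs {0.66, 0.33, 0.61, 0.55} → pass.
NFC (methods 2·3): 0.54 vs {0.41, 0.33, 0.30, 0.55} → fail.
7 of 9 fail.

7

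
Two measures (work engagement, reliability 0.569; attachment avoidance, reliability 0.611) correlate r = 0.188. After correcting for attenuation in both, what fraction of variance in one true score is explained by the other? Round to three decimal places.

0.102

Disattenuated r = 0.188 / √(0.569 × 0.611) = 0.188 / 0.5896 = 0.3189.
Shared true-score variance = 0.3189² = 0.1017 ≈ 0.102.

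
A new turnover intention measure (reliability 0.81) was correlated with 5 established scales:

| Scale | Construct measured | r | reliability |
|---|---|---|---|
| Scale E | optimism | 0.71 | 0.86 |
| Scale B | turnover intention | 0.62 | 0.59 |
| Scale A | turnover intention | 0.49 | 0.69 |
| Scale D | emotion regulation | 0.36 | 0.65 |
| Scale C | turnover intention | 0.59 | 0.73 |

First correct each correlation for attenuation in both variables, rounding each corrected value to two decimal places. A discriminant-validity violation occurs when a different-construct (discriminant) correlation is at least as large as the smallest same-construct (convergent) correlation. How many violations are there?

1

Disattenuated r (r / √(r_scale · r_new)):
  Scale E (disc): 0.71 / √(0.86·0.81) = 0.85
  Scale B (conv): 0.62 / √(0.59·0.81) = 0.90
  Scale A (conv): 0.49 / √(0.69·0.81) = 0.66
  Scale D (disc): 0.36 / √(0.65·0.81) = 0.50
  Scale C (conv): 0.59 / √(0.73·0.81) = 0.77
Smallest convergent = 0.66. Discriminant values: 0.85, 0.50; count ≥ 0.66 → 1.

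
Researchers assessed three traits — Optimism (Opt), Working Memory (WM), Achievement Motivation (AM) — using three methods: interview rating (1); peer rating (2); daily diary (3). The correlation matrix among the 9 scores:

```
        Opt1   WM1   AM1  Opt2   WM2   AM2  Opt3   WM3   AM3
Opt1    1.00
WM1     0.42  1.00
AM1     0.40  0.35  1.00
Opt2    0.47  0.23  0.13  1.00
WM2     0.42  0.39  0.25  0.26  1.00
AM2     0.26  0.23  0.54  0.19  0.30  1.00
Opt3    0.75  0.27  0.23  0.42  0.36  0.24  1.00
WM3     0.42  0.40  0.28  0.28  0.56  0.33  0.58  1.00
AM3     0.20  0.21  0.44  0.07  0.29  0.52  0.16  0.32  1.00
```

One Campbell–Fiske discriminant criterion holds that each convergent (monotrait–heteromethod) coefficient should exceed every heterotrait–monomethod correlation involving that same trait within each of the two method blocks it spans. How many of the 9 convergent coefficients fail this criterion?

4

Each convergent coefficient versus the relevant comparison correlations:
Opt (methods 1·2): 0.47 vs {0.42, 0.26, 0.40, 0.19} → pass.
Opt (methods 1·3): 0.75 vs {0.42, 0.58, 0.40, 0.16} → pass.
Opt (methods 2·3): 0.42 vs {0.26, 0.58, 0.19, 0.16} → fail.
WM (methods 1·2): 0.39 vs {0.42, 0.26, 0.35, 0.30} → fail.
WM (methods 1·3): 0.40 vs {0.42, 0.58, 0.35, 0.32} → fail.
WM (methods 2·3): 0.56 vs {0.26, 0.58, 0.30, 0.32} → fail.
AM (methods 1·2): 0.54 vs {0.40, 0.19, 0.35, 0.30} → pass.
AM (methods 1·3): 0.44 vs {0.40, 0.16, 0.35, 0.32} → pass.
AM (methods 2·3): 0.52 vs {0.19, 0.16, 0.30, 0.32} → pass.
4 of 9 fail.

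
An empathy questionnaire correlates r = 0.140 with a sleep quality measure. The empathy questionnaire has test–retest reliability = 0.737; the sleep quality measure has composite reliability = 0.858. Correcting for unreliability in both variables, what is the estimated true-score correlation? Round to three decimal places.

0.176

r_true = r_obs / √(r_xx · r_yy) = 0.140 / √(0.737 × 0.858) = 0.140 / √0.632346 = 0.140 / 0.7952 ≈ 0.176.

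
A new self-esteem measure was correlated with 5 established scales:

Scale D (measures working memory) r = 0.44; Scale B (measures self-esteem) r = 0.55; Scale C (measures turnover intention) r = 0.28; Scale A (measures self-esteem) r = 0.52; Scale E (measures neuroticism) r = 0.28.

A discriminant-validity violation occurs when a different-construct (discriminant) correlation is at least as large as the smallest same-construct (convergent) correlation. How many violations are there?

0

Convergent (same construct = self-esteem): Scale B, Scale A.
Smallest convergent = 0.52. Discriminant values: 0.44, 0.28, 0.28; count ≥ 0.52 → 0.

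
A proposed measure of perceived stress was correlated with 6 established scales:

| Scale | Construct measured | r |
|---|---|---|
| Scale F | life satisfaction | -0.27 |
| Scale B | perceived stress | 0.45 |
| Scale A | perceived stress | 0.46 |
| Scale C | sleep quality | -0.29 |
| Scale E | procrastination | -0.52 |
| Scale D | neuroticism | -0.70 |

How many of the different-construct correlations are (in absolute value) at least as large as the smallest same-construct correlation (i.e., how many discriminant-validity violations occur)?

2

Convergent (same construct = perceived stress): Scale B, Scale A.
Smallest convergent = 0.45. Discriminant |r|: 0.27, 0.29, 0.52, 0.70; count ≥ 0.45 → 2.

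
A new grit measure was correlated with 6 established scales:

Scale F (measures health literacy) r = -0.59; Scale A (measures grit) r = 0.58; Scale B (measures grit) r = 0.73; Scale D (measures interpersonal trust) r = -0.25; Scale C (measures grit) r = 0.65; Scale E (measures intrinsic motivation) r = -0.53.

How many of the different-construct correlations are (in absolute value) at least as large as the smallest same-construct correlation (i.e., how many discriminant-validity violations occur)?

Convergent (same construct = grit): Scale A, Scale B, Scale C.
Smallest convergent = 0.58. Discriminant |r|: 0.59, 0.25, 0.53; count ≥ 0.58 → 1.

1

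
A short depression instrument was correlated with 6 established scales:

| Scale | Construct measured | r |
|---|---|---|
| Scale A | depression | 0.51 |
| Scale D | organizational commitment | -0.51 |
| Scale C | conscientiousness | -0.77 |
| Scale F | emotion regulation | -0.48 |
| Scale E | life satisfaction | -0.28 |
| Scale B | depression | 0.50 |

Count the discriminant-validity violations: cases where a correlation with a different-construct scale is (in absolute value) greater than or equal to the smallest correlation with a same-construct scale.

Convergent (same construct = depression): Scale A, Scale B.
Smallest convergent = 0.50. Discriminant |r|: 0.51, 0.77, 0.48, 0.28; count ≥ 0.50 → 2.

2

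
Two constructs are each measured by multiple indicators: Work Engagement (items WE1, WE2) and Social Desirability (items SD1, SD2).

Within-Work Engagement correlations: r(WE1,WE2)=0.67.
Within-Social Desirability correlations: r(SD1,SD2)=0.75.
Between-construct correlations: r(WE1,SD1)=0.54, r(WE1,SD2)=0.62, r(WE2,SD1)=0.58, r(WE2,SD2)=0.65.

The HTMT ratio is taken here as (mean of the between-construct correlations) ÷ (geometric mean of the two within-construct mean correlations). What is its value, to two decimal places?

0.84

Mean between = 2.39/4 = 0.5975.
Mean within-WE = 0.67/1 = 0.6700; mean within-SD = 0.75/1 = 0.7500.
Geometric mean = √(0.6700 × 0.7500) = 0.7089.
HTMT = 0.5975 / 0.7089 = 0.84.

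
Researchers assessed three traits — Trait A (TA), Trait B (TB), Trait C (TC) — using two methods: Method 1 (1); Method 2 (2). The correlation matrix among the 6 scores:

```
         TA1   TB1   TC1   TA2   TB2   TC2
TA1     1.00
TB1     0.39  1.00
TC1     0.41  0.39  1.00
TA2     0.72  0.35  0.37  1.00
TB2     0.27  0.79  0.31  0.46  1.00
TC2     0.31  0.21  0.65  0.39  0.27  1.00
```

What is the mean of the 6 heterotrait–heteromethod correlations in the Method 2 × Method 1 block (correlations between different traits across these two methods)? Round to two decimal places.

HTHM values (method 2 × method 1): 0.35, 0.37, 0.27, 0.31, 0.31, 0.21; mean = 1.82/6 = 0.30.

0.30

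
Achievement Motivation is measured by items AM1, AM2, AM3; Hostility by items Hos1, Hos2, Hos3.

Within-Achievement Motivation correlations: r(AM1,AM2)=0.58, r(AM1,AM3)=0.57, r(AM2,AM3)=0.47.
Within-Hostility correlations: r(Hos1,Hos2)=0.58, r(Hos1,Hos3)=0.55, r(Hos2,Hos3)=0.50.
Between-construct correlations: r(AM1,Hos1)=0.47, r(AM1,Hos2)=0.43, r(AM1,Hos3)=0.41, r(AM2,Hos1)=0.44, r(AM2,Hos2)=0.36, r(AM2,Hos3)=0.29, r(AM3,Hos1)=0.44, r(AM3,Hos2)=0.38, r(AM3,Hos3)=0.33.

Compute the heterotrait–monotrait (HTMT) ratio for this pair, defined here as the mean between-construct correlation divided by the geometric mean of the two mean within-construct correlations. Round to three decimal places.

0.728

Between-construct mean = 3.55/9 = 0.3944.
Mean within-AM = 1.62/3 = 0.5400; mean within-Hos = 1.63/3 = 0.5433.
Geometric mean = √(0.5400 × 0.5433) = 0.5416.
HTMT = 0.3944 / 0.5416 = 0.728.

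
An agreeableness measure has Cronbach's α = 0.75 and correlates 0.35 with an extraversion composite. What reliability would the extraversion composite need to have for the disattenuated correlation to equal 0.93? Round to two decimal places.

r_true = r_obs / √(r_xx · r_yy) ⇒ 0.93 = 0.35 / √(0.75 · r_yy).
√(0.75 · r_yy) = 0.35 / 0.93 = 0.3763; 0.75 · r_yy = 0.1416; r_yy = 0.1416 / 0.75 ≈ 0.19.

0.19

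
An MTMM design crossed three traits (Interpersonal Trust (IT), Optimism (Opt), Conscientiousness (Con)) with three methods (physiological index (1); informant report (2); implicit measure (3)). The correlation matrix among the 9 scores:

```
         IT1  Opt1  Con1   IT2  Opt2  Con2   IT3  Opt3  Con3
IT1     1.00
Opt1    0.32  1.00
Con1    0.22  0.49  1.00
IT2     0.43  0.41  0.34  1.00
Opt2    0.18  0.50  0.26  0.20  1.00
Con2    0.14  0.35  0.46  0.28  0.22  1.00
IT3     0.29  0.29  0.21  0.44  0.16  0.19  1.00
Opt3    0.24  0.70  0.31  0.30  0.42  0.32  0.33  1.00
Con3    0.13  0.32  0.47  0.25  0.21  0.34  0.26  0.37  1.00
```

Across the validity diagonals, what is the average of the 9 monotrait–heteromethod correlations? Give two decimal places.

0.45

Convergent values: 0.43, 0.29, 0.44, 0.50, 0.70, 0.42, 0.46, 0.47, 0.34; mean = 4.05/9 = 0.45.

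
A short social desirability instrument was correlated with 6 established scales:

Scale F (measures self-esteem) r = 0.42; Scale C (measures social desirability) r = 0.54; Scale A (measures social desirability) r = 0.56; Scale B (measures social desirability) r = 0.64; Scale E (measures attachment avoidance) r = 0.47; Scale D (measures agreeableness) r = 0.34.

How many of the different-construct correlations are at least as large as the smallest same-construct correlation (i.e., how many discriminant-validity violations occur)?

0

Convergent (same construct = social desirability): Scale C, Scale A, Scale B.
Smallest convergent = 0.54. Discriminant values: 0.42, 0.47, 0.34; count ≥ 0.54 → 0.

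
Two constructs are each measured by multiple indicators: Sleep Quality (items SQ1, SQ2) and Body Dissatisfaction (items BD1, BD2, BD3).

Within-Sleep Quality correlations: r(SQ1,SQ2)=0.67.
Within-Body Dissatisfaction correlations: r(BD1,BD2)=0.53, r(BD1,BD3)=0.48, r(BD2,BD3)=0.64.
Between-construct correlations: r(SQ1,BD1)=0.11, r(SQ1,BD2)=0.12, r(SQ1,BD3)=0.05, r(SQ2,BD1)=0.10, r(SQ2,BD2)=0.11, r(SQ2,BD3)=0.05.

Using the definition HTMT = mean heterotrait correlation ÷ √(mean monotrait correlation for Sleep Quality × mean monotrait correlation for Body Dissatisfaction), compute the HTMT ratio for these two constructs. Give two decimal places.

0.15

Mean between = 0.54/6 = 0.0900.
Mean within-SQ = 0.67/1 = 0.6700; mean within-BD = 1.65/3 = 0.5500.
Geometric mean = √(0.6700 × 0.5500) = 0.6070.
HTMT = 0.0900 / 0.6070 = 0.15.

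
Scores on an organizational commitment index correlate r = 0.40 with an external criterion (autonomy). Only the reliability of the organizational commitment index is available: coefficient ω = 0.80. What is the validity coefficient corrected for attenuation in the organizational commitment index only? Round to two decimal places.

0.45

Single correction: r_c = r_obs / √r_xx = 0.40 / √0.80 = 0.40 / 0.8944 ≈ 0.45.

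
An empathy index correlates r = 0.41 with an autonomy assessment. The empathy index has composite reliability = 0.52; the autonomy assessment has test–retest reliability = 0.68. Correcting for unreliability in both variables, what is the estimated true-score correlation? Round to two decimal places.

r_true = r_obs / √(r_xx · r_yy) = 0.41 / √(0.52 × 0.68) = 0.41 / √0.3536 = 0.41 / 0.5946 ≈ 0.69.

0.69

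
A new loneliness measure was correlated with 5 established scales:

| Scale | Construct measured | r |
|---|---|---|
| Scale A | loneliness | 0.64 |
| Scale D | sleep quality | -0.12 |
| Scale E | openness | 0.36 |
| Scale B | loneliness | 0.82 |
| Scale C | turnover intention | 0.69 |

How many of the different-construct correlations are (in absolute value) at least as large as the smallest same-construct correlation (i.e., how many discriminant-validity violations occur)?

1

Convergent (same construct = loneliness): Scale A, Scale B.
Smallest convergent = 0.64. Discriminant |r|: 0.12, 0.36, 0.69; count ≥ 0.64 → 1.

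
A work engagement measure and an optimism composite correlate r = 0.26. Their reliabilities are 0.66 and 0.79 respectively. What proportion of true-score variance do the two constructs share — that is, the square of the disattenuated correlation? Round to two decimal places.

Disattenuated r = 0.26 / √(0.66 × 0.79) = 0.26 / 0.7221 = 0.3601.
Shared true-score variance = 0.3601² = 0.1297 ≈ 0.13.

0.13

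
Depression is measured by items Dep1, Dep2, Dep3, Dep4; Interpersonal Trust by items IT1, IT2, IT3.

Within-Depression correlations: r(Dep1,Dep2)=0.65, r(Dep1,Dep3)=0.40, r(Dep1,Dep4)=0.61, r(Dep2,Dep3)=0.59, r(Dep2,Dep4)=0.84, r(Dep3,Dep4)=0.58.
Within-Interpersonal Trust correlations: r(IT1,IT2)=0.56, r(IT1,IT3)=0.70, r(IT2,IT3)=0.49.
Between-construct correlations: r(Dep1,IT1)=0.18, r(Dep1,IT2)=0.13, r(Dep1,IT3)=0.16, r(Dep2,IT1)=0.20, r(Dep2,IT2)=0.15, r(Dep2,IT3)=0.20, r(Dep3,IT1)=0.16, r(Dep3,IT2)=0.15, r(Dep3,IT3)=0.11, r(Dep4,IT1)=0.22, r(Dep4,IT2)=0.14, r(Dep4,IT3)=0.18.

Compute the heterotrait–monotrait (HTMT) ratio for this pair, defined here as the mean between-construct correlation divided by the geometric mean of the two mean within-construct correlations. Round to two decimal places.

0.28

Mean heterotrait r = 1.98/12 = 0.1650.
Mean within-Dep = 3.67/6 = 0.6117; mean within-IT = 1.75/3 = 0.5833.
Geometric mean = √(0.6117 × 0.5833) = 0.5973.
HTMT = 0.1650 / 0.5973 = 0.28.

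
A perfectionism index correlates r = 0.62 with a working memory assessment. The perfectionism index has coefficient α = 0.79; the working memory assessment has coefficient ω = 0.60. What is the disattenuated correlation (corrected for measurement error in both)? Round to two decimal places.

r_true = r_obs / √(r_xx · r_yy) = 0.62 / √(0.79 × 0.60) = 0.62 / √0.4740 = 0.62 / 0.6885 ≈ 0.90.

0.90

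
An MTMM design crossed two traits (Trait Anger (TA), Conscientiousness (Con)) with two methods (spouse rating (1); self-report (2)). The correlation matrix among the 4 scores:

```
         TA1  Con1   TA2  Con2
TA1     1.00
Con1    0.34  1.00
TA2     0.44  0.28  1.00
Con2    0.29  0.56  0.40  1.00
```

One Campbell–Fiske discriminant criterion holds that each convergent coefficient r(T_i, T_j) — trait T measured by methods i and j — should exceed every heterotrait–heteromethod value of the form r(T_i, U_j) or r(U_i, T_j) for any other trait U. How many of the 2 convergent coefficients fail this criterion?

Each convergent coefficient versus the relevant comparison correlations:
TA (methods 1·2): 0.44 vs {0.29, 0.28} → pass.
Con (methods 1·2): 0.56 vs {0.28, 0.29} → pass.
0 of 2 fail.

0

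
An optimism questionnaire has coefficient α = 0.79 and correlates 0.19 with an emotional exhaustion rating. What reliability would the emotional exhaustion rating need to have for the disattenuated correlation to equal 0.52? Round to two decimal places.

r_true = r_obs / √(r_xx · r_yy) ⇒ 0.52 = 0.19 / √(0.79 · r_yy).
√(0.79 · r_yy) = 0.19 / 0.52 = 0.3654; 0.79 · r_yy = 0.1335; r_yy = 0.1335 / 0.79 ≈ 0.17.

0.17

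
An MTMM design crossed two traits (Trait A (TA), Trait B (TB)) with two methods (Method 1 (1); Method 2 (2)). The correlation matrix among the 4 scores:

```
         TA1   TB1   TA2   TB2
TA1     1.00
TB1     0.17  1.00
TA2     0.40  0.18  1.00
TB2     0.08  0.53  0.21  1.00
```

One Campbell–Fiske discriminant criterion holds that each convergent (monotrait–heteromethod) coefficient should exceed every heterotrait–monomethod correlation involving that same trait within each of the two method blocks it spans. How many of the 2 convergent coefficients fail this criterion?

Each convergent coefficient versus the relevant comparison correlations:
TA (methods 1·2): 0.40 vs {0.17, 0.21} → pass.
TB (methods 1·2): 0.53 vs {0.17, 0.21} → pass.
0 of 2 fail.

0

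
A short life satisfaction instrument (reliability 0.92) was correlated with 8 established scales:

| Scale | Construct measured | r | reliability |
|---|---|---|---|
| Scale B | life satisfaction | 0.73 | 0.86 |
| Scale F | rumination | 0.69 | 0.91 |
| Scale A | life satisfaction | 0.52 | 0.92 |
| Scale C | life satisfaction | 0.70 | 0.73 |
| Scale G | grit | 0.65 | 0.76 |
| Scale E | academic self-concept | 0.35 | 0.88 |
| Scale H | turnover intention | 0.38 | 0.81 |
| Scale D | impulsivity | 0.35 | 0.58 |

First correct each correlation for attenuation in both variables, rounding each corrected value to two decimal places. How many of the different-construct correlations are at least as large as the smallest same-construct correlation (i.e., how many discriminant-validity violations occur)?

Disattenuated r (r / √(r_scale · r_new)):
  Scale B (conv): 0.73 / √(0.86·0.92) = 0.82
  Scale F (disc): 0.69 / √(0.91·0.92) = 0.75
  Scale A (conv): 0.52 / √(0.92·0.92) = 0.57
  Scale C (conv): 0.70 / √(0.73·0.92) = 0.85
  Scale G (disc): 0.65 / √(0.76·0.92) = 0.78
  Scale E (disc): 0.35 / √(0.88·0.92) = 0.39
  Scale H (disc): 0.38 / √(0.81·0.92) = 0.44
  Scale D (disc): 0.35 / √(0.58·0.92) = 0.48
Smallest convergent = 0.57. Discriminant values: 0.75, 0.78, 0.39, 0.44, 0.48; count ≥ 0.57 → 2.

2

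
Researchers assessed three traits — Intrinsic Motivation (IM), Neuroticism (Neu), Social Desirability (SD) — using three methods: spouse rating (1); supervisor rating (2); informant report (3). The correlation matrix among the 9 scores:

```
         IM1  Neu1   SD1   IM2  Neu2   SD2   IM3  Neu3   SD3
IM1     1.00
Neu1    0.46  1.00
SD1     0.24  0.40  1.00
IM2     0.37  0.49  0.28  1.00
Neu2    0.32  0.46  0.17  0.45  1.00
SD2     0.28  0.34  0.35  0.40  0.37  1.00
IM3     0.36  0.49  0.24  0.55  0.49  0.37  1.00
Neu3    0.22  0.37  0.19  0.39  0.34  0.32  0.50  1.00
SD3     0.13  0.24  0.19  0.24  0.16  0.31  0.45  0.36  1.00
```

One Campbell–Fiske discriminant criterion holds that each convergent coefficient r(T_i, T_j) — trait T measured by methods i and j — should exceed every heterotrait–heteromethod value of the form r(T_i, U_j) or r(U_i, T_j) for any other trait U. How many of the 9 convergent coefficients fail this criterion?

7

Each convergent coefficient versus the relevant comparison correlations:
IM (methods 1·2): 0.37 vs {0.32, 0.49, 0.28, 0.28} → fail.
IM (methods 1·3): 0.36 vs {0.22, 0.49, 0.13, 0.24} → fail.
IM (methods 2·3): 0.55 vs {0.39, 0.49, 0.24, 0.37} → pass.
Neu (methods 1·2): 0.46 vs {0.49, 0.32, 0.34, 0.17} → fail.
Neu (methods 1·3): 0.37 vs {0.49, 0.22, 0.24, 0.19} → fail.
Neu (methods 2·3): 0.34 vs {0.49, 0.39, 0.16, 0.32} → fail.
SD (methods 1·2): 0.35 vs {0.28, 0.28, 0.17, 0.34} → pass.
SD (methods 1·3): 0.19 vs {0.24, 0.13, 0.19, 0.24} → fail.
SD (methods 2·3): 0.31 vs {0.37, 0.24, 0.32, 0.16} → fail.
7 of 9 fail.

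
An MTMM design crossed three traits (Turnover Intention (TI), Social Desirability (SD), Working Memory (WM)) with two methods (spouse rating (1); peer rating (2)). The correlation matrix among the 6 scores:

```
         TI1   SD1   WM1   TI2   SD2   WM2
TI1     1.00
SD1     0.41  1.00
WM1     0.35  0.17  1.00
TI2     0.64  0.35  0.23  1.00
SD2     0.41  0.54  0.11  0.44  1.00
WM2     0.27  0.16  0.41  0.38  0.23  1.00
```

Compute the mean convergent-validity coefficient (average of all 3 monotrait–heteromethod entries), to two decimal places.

Convergent values: 0.64, 0.54, 0.41; mean = 1.59/3 = 0.53.

0.53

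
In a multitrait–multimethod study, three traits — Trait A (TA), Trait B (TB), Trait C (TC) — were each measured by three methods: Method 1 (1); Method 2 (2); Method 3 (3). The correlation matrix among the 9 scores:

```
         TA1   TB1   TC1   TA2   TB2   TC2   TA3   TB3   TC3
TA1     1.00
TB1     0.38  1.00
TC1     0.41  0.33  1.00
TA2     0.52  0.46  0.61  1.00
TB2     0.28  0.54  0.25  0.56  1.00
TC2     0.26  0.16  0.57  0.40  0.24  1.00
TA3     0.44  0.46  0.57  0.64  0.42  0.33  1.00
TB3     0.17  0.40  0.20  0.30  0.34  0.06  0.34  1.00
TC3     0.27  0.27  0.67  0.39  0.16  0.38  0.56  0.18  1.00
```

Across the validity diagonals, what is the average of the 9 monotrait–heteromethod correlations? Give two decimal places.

Convergent values: 0.52, 0.44, 0.64, 0.54, 0.40, 0.34, 0.57, 0.67, 0.38; mean = 4.50/9 = 0.50.

0.50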